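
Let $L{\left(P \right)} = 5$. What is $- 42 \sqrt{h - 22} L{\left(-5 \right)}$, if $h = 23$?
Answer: $-210$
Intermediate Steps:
$- 42 \sqrt{h - 22} L{\left(-5 \right)} = - 42 \sqrt{23 - 22} \cdot 5 = - 42 \sqrt{1} \cdot 5 = \left(-42\right) 1 \cdot 5 = \left(-42\right) 5 = -210$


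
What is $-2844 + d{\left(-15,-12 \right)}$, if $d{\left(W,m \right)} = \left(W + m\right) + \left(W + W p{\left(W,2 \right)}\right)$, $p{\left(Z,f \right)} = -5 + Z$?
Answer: $-2586$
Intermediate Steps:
$d{\left(W,m \right)} = m + 2 W + W \left(-5 + W\right)$ ($d{\left(W,m \right)} = \left(W + m\right) + \left(W + W \left(-5 + W\right)\right) = m + 2 W + W \left(-5 + W\right)$)
$-2844 + d{\left(-15,-12 \right)} = -2844 - \left(-33 - 225\right) = -2844 + \left(-12 + 225 + 45\right) = -2844 + 258 = -2586$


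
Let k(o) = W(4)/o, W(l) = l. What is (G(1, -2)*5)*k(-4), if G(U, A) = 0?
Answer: 0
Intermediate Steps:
k(o) = 4/o
(G(1, -2)*5)*k(-4) = (0*5)*(4/(-4)) = 0*(4*(-¼)) = 0*(-1) = 0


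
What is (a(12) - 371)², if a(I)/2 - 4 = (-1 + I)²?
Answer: 14641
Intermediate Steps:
a(I) = 8 + 2*(-1 + I)²
(a(12) - 371)² = ((8 + 2*(-1 + 12)²) - 371)² = ((8 + 2*11²) - 371)² = ((8 + 2*121) - 371)² = ((8 + 242) - 371)² = (250 - 371)² = (-121)² = 14641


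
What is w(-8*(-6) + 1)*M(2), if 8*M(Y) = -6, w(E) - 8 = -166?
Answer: 237/2 ≈ 118.50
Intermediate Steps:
w(E) = -158 (w(E) = 8 - 166 = -158)
M(Y) = -¾ (M(Y) = (⅛)*(-6) = -¾)
w(-8*(-6) + 1)*M(2) = -158*(-¾) = 237/2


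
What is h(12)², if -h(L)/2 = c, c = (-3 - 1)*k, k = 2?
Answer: 256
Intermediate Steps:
c = -8 (c = (-3 - 1)*2 = -4*2 = -8)
h(L) = 16 (h(L) = -2*(-8) = 16)
h(12)² = 16² = 256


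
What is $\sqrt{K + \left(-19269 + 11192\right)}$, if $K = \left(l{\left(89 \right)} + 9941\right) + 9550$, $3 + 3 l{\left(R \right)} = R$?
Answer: $\frac{2 \sqrt{25746}}{3} \approx 106.97$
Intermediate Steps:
$l{\left(R \right)} = -1 + \frac{R}{3}$
$K = \frac{58559}{3}$ ($K = \left(\left(-1 + \frac{1}{3} \cdot 89\right) + 9941\right) + 9550 = \left(\left(-1 + \frac{89}{3}\right) + 9941\right) + 9550 = \left(\frac{86}{3} + 9941\right) + 9550 = \frac{29909}{3} + 9550 = \frac{58559}{3} \approx 19520.0$)
$\sqrt{K + \left(-19269 + 11192\right)} = \sqrt{\frac{58559}{3} + \left(-19269 + 11192\right)} = \sqrt{\frac{58559}{3} - 8077} = \sqrt{\frac{34328}{3}} = \frac{2 \sqrt{25746}}{3}$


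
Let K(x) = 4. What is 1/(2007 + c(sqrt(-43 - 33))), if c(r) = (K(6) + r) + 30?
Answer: 2041/4165757 - 2*I*sqrt(19)/4165757 ≈ 0.00048995 - 2.0927e-6*I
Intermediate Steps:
c(r) = 34 + r (c(r) = (4 + r) + 30 = 34 + r)
1/(2007 + c(sqrt(-43 - 33))) = 1/(2007 + (34 + sqrt(-43 - 33))) = 1/(2007 + (34 + sqrt(-76))) = 1/(2007 + (34 + 2*I*sqrt(19))) = 1/(2041 + 2*I*sqrt(19))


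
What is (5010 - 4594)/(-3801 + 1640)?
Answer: -416/2161 ≈ -0.19250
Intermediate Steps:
(5010 - 4594)/(-3801 + 1640) = 416/(-2161) = 416*(-1/2161) = -416/2161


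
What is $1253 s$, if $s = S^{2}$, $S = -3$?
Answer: $11277$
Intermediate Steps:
$s = 9$ ($s = \left(-3\right)^{2} = 9$)
$1253 s = 1253 \cdot 9 = 11277$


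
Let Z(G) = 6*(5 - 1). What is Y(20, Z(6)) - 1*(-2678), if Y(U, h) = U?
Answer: 2698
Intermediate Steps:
Z(G) = 24 (Z(G) = 6*4 = 24)
Y(20, Z(6)) - 1*(-2678) = 20 - 1*(-2678) = 20 + 2678 = 2698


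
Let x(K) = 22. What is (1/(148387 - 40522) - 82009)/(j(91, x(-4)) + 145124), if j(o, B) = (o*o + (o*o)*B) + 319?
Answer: -4422950392/18116250345 ≈ -0.24414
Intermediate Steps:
j(o, B) = 319 + o² + B*o² (j(o, B) = (o² + o²*B) + 319 = (o² + B*o²) + 319 = 319 + o² + B*o²)
(1/(148387 - 40522) - 82009)/(j(91, x(-4)) + 145124) = (1/(148387 - 40522) - 82009)/((319 + 91² + 22*91²) + 145124) = (1/107865 - 82009)/((319 + 8281 + 22*8281) + 145124) = (1/107865 - 82009)/((319 + 8281 + 182182) + 145124) = -8845900784/(107865*(190782 + 145124)) = -8845900784/107865/335906 = -8845900784/107865*1/335906 = -4422950392/18116250345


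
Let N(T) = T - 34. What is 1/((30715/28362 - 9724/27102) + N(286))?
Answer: 42703718/10792261705 ≈ 0.0039569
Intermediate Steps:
N(T) = -34 + T
1/((30715/28362 - 9724/27102) + N(286)) = 1/((30715/28362 - 9724/27102) + (-34 + 286)) = 1/((30715*(1/28362) - 9724*1/27102) + 252) = 1/((30715/28362 - 4862/13551) + 252) = 1/(30924769/42703718 + 252) = 1/(10792261705/42703718) = 42703718/10792261705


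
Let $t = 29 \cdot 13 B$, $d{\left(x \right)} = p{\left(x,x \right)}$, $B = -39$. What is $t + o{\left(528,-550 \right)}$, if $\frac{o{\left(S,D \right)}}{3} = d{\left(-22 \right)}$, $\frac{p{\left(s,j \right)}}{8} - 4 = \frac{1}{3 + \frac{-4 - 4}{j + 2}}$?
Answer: $- \frac{248199}{17} \approx -14600.0$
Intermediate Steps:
$p{\left(s,j \right)} = 32 + \frac{8}{3 - \frac{8}{2 + j}}$ ($p{\left(s,j \right)} = 32 + \frac{8}{3 + \frac{-4 - 4}{j + 2}} = 32 + \frac{8}{3 - \frac{8}{2 + j}}$)
$d{\left(x \right)} = \frac{8 \left(-6 + 13 x\right)}{-2 + 3 x}$
$t = -14703$ ($t = 29 \cdot 13 \left(-39\right) = 377 \left(-39\right) = -14703$)
$o{\left(S,D \right)} = \frac{1752}{17}$ ($o{\left(S,D \right)} = 3 \frac{8 \left(-6 + 13 \left(-22\right)\right)}{-2 + 3 \left(-22\right)} = 3 \frac{8 \left(-6 - 286\right)}{-2 - 66} = 3 \cdot 8 \frac{1}{-68} \left(-292\right) = 3 \cdot 8 \left(- \frac{1}{68}\right) \left(-292\right) = 3 \cdot \frac{584}{17} = \frac{1752}{17}$)
$t + o{\left(528,-550 \right)} = -14703 + \frac{1752}{17} = - \frac{248199}{17}$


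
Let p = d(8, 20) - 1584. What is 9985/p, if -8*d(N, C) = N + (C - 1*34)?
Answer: -39940/6333 ≈ -6.3066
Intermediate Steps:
d(N, C) = 17/4 - C/8 - N/8 (d(N, C) = -(N + (C - 1*34))/8 = -(N + (C - 34))/8 = -(N + (-34 + C))/8 = -(-34 + C + N)/8 = 17/4 - C/8 - N/8)
p = -6333/4 (p = (17/4 - 1/8*20 - 1/8*8) - 1584 = (17/4 - 5/2 - 1) - 1584 = 3/4 - 1584 = -6333/4 ≈ -1583.3)
9985/p = 9985/(-6333/4) = 9985*(-4/6333) = -39940/6333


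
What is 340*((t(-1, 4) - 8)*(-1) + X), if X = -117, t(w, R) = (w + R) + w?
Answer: -37740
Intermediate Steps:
t(w, R) = R + 2*w (t(w, R) = (R + w) + w = R + 2*w)
340*((t(-1, 4) - 8)*(-1) + X) = 340*(((4 + 2*(-1)) - 8)*(-1) - 117) = 340*(((4 - 2) - 8)*(-1) - 117) = 340*((2 - 8)*(-1) - 117) = 340*(-6*(-1) - 117) = 340*(6 - 117) = 340*(-111) = -37740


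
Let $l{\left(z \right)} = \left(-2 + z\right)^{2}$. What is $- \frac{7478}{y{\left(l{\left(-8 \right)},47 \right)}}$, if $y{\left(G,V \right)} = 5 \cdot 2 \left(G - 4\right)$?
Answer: $- \frac{3739}{480} \approx -7.7896$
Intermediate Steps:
$y{\left(G,V \right)} = -40 + 10 G$ ($y{\left(G,V \right)} = 10 \left(G - 4\right) = 10 \left(-4 + G\right) = -40 + 10 G$)
$- \frac{7478}{y{\left(l{\left(-8 \right)},47 \right)}} = - \frac{7478}{-40 + 10 \left(-2 - 8\right)^{2}} = - \frac{7478}{-40 + 10 \left(-10\right)^{2}} = - \frac{7478}{-40 + 10 \cdot 100} = - \frac{7478}{-40 + 1000} = - \frac{7478}{960} = \left(-7478\right) \frac{1}{960} = - \frac{3739}{480}$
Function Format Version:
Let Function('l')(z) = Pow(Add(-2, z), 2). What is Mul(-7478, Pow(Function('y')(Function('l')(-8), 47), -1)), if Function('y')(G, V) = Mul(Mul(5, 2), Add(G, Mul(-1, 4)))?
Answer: Rational(-3739, 480) ≈ -7.7896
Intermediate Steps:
Function('y')(G, V) = Add(-40, Mul(10, G)) (Function('y')(G, V) = Mul(10, Add(G, -4)) = Mul(10, Add(-4, G)) = Add(-40, Mul(10, G)))
Mul(-7478, Pow(Function('y')(Function('l')(-8), 47), -1)) = Mul(-7478, Pow(Add(-40, Mul(10, Pow(Add(-2, -8), 2))), -1)) = Mul(-7478, Pow(Add(-40, Mul(10, Pow(-10, 2))), -1)) = Mul(-7478, Pow(Add(-40, Mul(10, 100)), -1)) = Mul(-7478, Pow(Add(-40, 1000), -1)) = Mul(-7478, Pow(960, -1)) = Mul(-7478, Rational(1, 960)) = Rational(-3739, 480)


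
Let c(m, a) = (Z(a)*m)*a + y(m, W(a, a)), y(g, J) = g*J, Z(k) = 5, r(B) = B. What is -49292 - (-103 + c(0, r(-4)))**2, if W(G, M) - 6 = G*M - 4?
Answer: -59901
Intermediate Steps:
W(G, M) = 2 + G*M (W(G, M) = 6 + (G*M - 4) = 6 + (-4 + G*M) = 2 + G*M)
y(g, J) = J*g
c(m, a) = m*(2 + a**2) + 5*a*m (c(m, a) = (5*m)*a + (2 + a*a)*m = 5*a*m + (2 + a**2)*m = 5*a*m + m*(2 + a**2) = m*(2 + a**2) + 5*a*m)
-49292 - (-103 + c(0, r(-4)))**2 = -49292 - (-103 + 0*(2 + (-4)**2 + 5*(-4)))**2 = -49292 - (-103 + 0*(2 + 16 - 20))**2 = -49292 - (-103 + 0*(-2))**2 = -49292 - (-103 + 0)**2 = -49292 - 1*(-103)**2 = -49292 - 1*10609 = -49292 - 10609 = -59901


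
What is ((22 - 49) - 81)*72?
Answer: -7776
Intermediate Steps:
((22 - 49) - 81)*72 = (-27 - 81)*72 = -108*72 = -7776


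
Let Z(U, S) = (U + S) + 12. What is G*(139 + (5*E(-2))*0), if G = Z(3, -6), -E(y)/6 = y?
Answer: 1251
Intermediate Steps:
E(y) = -6*y
Z(U, S) = 12 + S + U (Z(U, S) = (S + U) + 12 = 12 + S + U)
G = 9 (G = 12 - 6 + 3 = 9)
G*(139 + (5*E(-2))*0) = 9*(139 + (5*(-6*(-2)))*0) = 9*(139 + (5*12)*0) = 9*(139 + 60*0) = 9*(139 + 0) = 9*139 = 1251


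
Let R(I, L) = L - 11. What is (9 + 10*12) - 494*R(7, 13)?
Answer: -859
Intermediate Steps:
R(I, L) = -11 + L
(9 + 10*12) - 494*R(7, 13) = (9 + 10*12) - 494*(-11 + 13) = (9 + 120) - 494*2 = 129 - 988 = -859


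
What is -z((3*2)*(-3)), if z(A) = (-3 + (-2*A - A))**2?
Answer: -2601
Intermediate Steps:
z(A) = (-3 - 3*A)**2
-z((3*2)*(-3)) = -9*(1 + (3*2)*(-3))**2 = -9*(1 + 6*(-3))**2 = -9*(1 - 18)**2 = -9*(-17)**2 = -9*289 = -1*2601 = -2601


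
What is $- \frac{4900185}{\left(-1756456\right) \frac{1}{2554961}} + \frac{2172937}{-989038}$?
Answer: $\frac{6191267952785354779}{868600864664} \approx 7.1279 \cdot 10^{6}$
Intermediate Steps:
$- \frac{4900185}{\left(-1756456\right) \frac{1}{2554961}} + \frac{2172937}{-989038} = - \frac{4900185}{\left(-1756456\right) \frac{1}{2554961}} + 2172937 \left(- \frac{1}{989038}\right) = - \frac{4900185}{- \frac{1756456}{2554961}} - \frac{2172937}{989038} = \left(-4900185\right) \left(- \frac{2554961}{1756456}\right) - \frac{2172937}{989038} = \frac{12519781567785}{1756456} - \frac{2172937}{989038} = \frac{6191267952785354779}{868600864664}$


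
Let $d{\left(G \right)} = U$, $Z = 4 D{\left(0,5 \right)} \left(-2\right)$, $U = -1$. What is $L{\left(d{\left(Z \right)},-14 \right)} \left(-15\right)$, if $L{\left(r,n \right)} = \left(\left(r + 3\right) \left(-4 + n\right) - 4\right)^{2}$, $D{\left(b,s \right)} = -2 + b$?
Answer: $-24000$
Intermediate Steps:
$Z = 16$ ($Z = 4 \left(-2 + 0\right) \left(-2\right) = 4 \left(-2\right) \left(-2\right) = \left(-8\right) \left(-2\right) = 16$)
$d{\left(G \right)} = -1$
$L{\left(r,n \right)} = \left(-4 + \left(-4 + n\right) \left(3 + r\right)\right)^{2}$ ($L{\left(r,n \right)} = \left(\left(3 + r\right) \left(-4 + n\right) - 4\right)^{2} = \left(\left(-4 + n\right) \left(3 + r\right) - 4\right)^{2} = \left(-4 + \left(-4 + n\right) \left(3 + r\right)\right)^{2}$)
$L{\left(d{\left(Z \right)},-14 \right)} \left(-15\right) = \left(-16 - -4 + 3 \left(-14\right) - -14\right)^{2} \left(-15\right) = \left(-16 + 4 - 42 + 14\right)^{2} \left(-15\right) = \left(-40\right)^{2} \left(-15\right) = 1600 \left(-15\right) = -24000$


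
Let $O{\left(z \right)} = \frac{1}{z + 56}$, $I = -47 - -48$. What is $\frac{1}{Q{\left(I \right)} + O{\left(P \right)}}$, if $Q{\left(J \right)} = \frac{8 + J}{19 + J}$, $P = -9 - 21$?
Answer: $\frac{260}{127} \approx 2.0472$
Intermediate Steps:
$I = 1$ ($I = -47 + 48 = 1$)
$P = -30$ ($P = -9 - 21 = -30$)
$O{\left(z \right)} = \frac{1}{56 + z}$
$Q{\left(J \right)} = \frac{8 + J}{19 + J}$
$\frac{1}{Q{\left(I \right)} + O{\left(P \right)}} = \frac{1}{\frac{8 + 1}{19 + 1} + \frac{1}{56 - 30}} = \frac{1}{\frac{1}{20} \cdot 9 + \frac{1}{26}} = \frac{1}{\frac{9}{20} + \frac{1}{26}} = \frac{1}{\frac{127}{260}} = \frac{260}{127}$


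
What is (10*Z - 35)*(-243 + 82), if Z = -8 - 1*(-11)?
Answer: 805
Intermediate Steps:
Z = 3 (Z = -8 + 11 = 3)
(10*Z - 35)*(-243 + 82) = (10*3 - 35)*(-243 + 82) = (30 - 35)*(-161) = -5*(-161) = 805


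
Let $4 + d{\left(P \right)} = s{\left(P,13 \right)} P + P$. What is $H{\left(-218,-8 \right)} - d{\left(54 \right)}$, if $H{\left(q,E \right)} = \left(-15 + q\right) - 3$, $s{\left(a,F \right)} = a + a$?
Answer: $-6118$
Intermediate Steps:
$s{\left(a,F \right)} = 2 a$
$H{\left(q,E \right)} = -18 + q$
$d{\left(P \right)} = -4 + P + 2 P^{2}$ ($d{\left(P \right)} = -4 + \left(2 P P + P\right) = -4 + \left(2 P^{2} + P\right) = -4 + \left(P + 2 P^{2}\right) = -4 + P + 2 P^{2}$)
$H{\left(-218,-8 \right)} - d{\left(54 \right)} = \left(-18 - 218\right) - \left(-4 + 54 + 2 \cdot 54^{2}\right) = -236 - \left(-4 + 54 + 2 \cdot 2916\right) = -236 - \left(-4 + 54 + 5832\right) = -236 - 5882 = -6118$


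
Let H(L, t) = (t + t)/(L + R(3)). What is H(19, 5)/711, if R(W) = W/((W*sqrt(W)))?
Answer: 95/128217 - 5*sqrt(3)/384651 ≈ 0.00071842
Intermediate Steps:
R(W) = 1/sqrt(W) (R(W) = W/(W**(3/2)) = W/W**(3/2) = 1/sqrt(W))
H(L, t) = 2*t/(L + sqrt(3)/3) (H(L, t) = (t + t)/(L + 1/sqrt(3)) = (2*t)/(L + sqrt(3)/3) = 2*t/(L + sqrt(3)/3))
H(19, 5)/711 = (6*5/(sqrt(3) + 3*19))/711 = (6*5/(sqrt(3) + 57))*(1/711) = (6*5/(57 + sqrt(3)))*(1/711) = (30/(57 + sqrt(3)))*(1/711) = 10/(237*(57 + sqrt(3)))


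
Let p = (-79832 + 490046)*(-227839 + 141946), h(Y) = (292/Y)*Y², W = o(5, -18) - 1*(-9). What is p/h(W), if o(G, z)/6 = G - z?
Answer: -838916931/1022 ≈ -8.2086e+5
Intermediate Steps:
o(G, z) = -6*z + 6*G (o(G, z) = 6*(G - z) = -6*z + 6*G)
W = 147 (W = (-6*(-18) + 6*5) - 1*(-9) = (108 + 30) + 9 = 138 + 9 = 147)
h(Y) = 292*Y
p = -35234511102 (p = 410214*(-85893) = -35234511102)
p/h(W) = -35234511102/(292*147) = -35234511102/42924 = -35234511102*1/42924 = -838916931/1022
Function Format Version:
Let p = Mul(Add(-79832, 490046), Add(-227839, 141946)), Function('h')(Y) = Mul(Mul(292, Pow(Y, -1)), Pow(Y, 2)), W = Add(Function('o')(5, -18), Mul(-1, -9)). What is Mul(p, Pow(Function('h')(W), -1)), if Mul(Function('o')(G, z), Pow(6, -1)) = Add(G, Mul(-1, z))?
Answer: Rational(-838916931, 1022) ≈ -8.2086e+5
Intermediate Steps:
Function('o')(G, z) = Add(Mul(-6, z), Mul(6, G)) (Function('o')(G, z) = Mul(6, Add(G, Mul(-1, z))) = Add(Mul(-6, z), Mul(6, G)))
W = 147 (W = Add(Add(Mul(-6, -18), Mul(6, 5)), Mul(-1, -9)) = Add(Add(108, 30), 9) = Add(138, 9) = 147)
Function('h')(Y) = Mul(292, Y)
p = -35234511102 (p = Mul(410214, -85893) = -35234511102)
Mul(p, Pow(Function('h')(W), -1)) = Mul(-35234511102, Pow(Mul(292, 147), -1)) = Mul(-35234511102, Pow(42924, -1)) = Mul(-35234511102, Rational(1, 42924)) = Rational(-838916931, 1022)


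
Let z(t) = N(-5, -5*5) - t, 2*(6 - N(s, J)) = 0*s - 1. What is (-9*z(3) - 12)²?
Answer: 7569/4 ≈ 1892.3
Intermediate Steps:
N(s, J) = 13/2 (N(s, J) = 6 - (0*s - 1)/2 = 6 - (0 - 1)/2 = 6 - ½*(-1) = 6 + ½ = 13/2)
z(t) = 13/2 - t
(-9*z(3) - 12)² = (-9*(13/2 - 1*3) - 12)² = (-9*(13/2 - 3) - 12)² = (-9*7/2 - 12)² = (-63/2 - 12)² = (-87/2)² = 7569/4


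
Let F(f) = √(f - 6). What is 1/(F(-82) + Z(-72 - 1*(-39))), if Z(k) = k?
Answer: -3/107 - 2*I*√22/1177 ≈ -0.028037 - 0.0079701*I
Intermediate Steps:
F(f) = √(-6 + f)
1/(F(-82) + Z(-72 - 1*(-39))) = 1/(√(-6 - 82) + (-72 - 1*(-39))) = 1/(√(-88) + (-72 + 39)) = 1/(2*I*√22 - 33) = 1/(-33 + 2*I*√22)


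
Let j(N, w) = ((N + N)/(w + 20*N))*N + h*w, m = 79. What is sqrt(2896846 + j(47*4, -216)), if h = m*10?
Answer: sqrt(535019115642)/443 ≈ 1651.1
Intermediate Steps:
h = 790 (h = 79*10 = 790)
j(N, w) = 790*w + 2*N**2/(w + 20*N) (j(N, w) = ((N + N)/(w + 20*N))*N + 790*w = ((2*N)/(w + 20*N))*N + 790*w = (2*N/(w + 20*N))*N + 790*w = 2*N**2/(w + 20*N) + 790*w = 790*w + 2*N**2/(w + 20*N))
sqrt(2896846 + j(47*4, -216)) = sqrt(2896846 + 2*((47*4)**2 + 395*(-216)**2 + 7900*(47*4)*(-216))/(-216 + 20*(47*4))) = sqrt(2896846 + 2*(188**2 + 395*46656 + 7900*188*(-216))/(-216 + 20*188)) = sqrt(2896846 + 2*(35344 + 18429120 - 320803200)/(-216 + 3760)) = sqrt(2896846 + 2*(-302338736)/3544) = sqrt(2896846 + 2*(1/3544)*(-302338736)) = sqrt(2896846 - 75584684/443) = sqrt(1207718094/443) = sqrt(535019115642)/443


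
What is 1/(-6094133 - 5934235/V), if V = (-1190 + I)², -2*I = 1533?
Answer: -15311569/93310761661617 ≈ -1.6409e-7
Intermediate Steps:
I = -1533/2 (I = -½*1533 = -1533/2 ≈ -766.50)
V = 15311569/4 (V = (-1190 - 1533/2)² = (-3913/2)² = 15311569/4 ≈ 3.8279e+6)
1/(-6094133 - 5934235/V) = 1/(-6094133 - 5934235/15311569/4) = 1/(-6094133 - 5934235*4/15311569) = 1/(-6094133 - 23736940/15311569) = 1/(-93310761661617/15311569) = -15311569/93310761661617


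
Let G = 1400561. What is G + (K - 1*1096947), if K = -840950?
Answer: -537336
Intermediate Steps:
G + (K - 1*1096947) = 1400561 + (-840950 - 1*1096947) = 1400561 + (-840950 - 1096947) = 1400561 - 1937897 = -537336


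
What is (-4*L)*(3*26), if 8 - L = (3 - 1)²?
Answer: -1248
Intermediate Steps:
L = 4 (L = 8 - (3 - 1)² = 8 - 1*2² = 8 - 1*4 = 8 - 4 = 4)
(-4*L)*(3*26) = (-4*4)*(3*26) = -16*78 = -1248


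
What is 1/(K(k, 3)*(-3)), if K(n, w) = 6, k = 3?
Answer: -1/18 ≈ -0.055556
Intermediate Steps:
1/(K(k, 3)*(-3)) = 1/(6*(-3)) = 1/(-18) = -1/18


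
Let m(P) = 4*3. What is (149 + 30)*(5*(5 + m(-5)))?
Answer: 15215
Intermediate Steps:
m(P) = 12
(149 + 30)*(5*(5 + m(-5))) = (149 + 30)*(5*(5 + 12)) = 179*(5*17) = 179*85 = 15215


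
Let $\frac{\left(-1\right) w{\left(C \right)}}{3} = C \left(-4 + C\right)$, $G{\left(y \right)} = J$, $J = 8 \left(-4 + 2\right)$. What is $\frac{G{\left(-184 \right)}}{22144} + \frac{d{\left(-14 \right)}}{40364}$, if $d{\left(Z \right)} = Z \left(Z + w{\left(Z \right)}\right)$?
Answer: $\frac{3719789}{13965944} \approx 0.26635$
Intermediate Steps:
$J = -16$ ($J = 8 \left(-2\right) = -16$)
$G{\left(y \right)} = -16$
$w{\left(C \right)} = - 3 C \left(-4 + C\right)$
$d{\left(Z \right)} = Z \left(Z + 3 Z \left(4 - Z\right)\right)$
$\frac{G{\left(-184 \right)}}{22144} + \frac{d{\left(-14 \right)}}{40364} = - \frac{16}{22144} + \frac{\left(-14\right)^{2} \left(13 - -42\right)}{40364} = \left(-16\right) \frac{1}{22144} + 196 \left(13 + 42\right) \frac{1}{40364} = - \frac{1}{1384} + 196 \cdot 55 \cdot \frac{1}{40364} = - \frac{1}{1384} + 10780 \cdot \frac{1}{40364} = - \frac{1}{1384} + \frac{2695}{10091} = \frac{3719789}{13965944}$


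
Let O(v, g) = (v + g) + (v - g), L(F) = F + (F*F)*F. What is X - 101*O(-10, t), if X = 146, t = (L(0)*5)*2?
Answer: 2166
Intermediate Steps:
L(F) = F + F**3 (L(F) = F + F**2*F = F + F**3)
t = 0 (t = ((0 + 0**3)*5)*2 = ((0 + 0)*5)*2 = (0*5)*2 = 0*2 = 0)
O(v, g) = 2*v (O(v, g) = (g + v) + (v - g) = 2*v)
X - 101*O(-10, t) = 146 - 202*(-10) = 146 - 101*(-20) = 146 + 2020 = 2166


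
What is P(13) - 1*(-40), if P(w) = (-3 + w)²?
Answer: 140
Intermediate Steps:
P(13) - 1*(-40) = (-3 + 13)² - 1*(-40) = 10² + 40 = 100 + 40 = 140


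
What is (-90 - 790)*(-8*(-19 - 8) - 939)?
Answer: 636240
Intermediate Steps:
(-90 - 790)*(-8*(-19 - 8) - 939) = -880*(-8*(-27) - 939) = -880*(216 - 939) = -880*(-723) = 636240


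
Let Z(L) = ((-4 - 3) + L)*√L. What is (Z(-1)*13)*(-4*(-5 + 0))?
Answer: -2080*I ≈ -2080.0*I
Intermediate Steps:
Z(L) = √L*(-7 + L) (Z(L) = (-7 + L)*√L = √L*(-7 + L))
(Z(-1)*13)*(-4*(-5 + 0)) = ((√(-1)*(-7 - 1))*13)*(-4*(-5 + 0)) = ((I*(-8))*13)*(-4*(-5)) = (-8*I*13)*20 = -104*I*20 = -2080*I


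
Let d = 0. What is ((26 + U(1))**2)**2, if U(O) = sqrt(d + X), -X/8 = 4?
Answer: 328208 + 267904*I*sqrt(2) ≈ 3.2821e+5 + 3.7887e+5*I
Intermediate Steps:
X = -32 (X = -8*4 = -32)
U(O) = 4*I*sqrt(2) (U(O) = sqrt(0 - 32) = sqrt(-32) = 4*I*sqrt(2))
((26 + U(1))**2)**2 = ((26 + 4*I*sqrt(2))**2)**2 = (26 + 4*I*sqrt(2))**4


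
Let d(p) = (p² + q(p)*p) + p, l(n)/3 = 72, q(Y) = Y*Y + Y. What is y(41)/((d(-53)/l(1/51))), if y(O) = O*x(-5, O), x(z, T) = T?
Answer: -45387/17914 ≈ -2.5336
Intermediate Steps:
y(O) = O² (y(O) = O*O = O²)
q(Y) = Y + Y² (q(Y) = Y² + Y = Y + Y²)
l(n) = 216 (l(n) = 3*72 = 216)
d(p) = p + p² + p²*(1 + p) (d(p) = (p² + (p*(1 + p))*p) + p = (p² + p²*(1 + p)) + p = p + p² + p²*(1 + p))
y(41)/((d(-53)/l(1/51))) = 41²/((-53*(1 - 53 - 53*(1 - 53))/216)) = 1681/((-53*(1 - 53 - 53*(-52))*(1/216))) = 1681/((-53*(1 - 53 + 2756)*(1/216))) = 1681/((-53*2704*(1/216))) = 1681/((-143312*1/216)) = 1681/(-17914/27) = 1681*(-27/17914) = -45387/17914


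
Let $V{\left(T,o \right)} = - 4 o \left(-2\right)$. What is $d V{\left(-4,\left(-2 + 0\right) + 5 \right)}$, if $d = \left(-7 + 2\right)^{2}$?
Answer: $600$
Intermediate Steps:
$V{\left(T,o \right)} = 8 o$ ($V{\left(T,o \right)} = - 4 \left(- 2 o\right) = 8 o$)
$d = 25$ ($d = \left(-5\right)^{2} = 25$)
$d V{\left(-4,\left(-2 + 0\right) + 5 \right)} = 25 \cdot 8 \left(\left(-2 + 0\right) + 5\right) = 25 \cdot 8 \left(-2 + 5\right) = 25 \cdot 8 \cdot 3 = 25 \cdot 24 = 600$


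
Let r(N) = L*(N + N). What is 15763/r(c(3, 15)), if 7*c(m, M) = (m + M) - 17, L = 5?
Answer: 110341/10 ≈ 11034.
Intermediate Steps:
c(m, M) = -17/7 + M/7 + m/7 (c(m, M) = ((m + M) - 17)/7 = ((M + m) - 17)/7 = (-17 + M + m)/7 = -17/7 + M/7 + m/7)
r(N) = 10*N (r(N) = 5*(N + N) = 5*(2*N) = 10*N)
15763/r(c(3, 15)) = 15763/((10*(-17/7 + (1/7)*15 + (1/7)*3))) = 15763/((10*(-17/7 + 15/7 + 3/7))) = 15763/((10*(1/7))) = 15763/(10/7) = 15763*(7/10) = 110341/10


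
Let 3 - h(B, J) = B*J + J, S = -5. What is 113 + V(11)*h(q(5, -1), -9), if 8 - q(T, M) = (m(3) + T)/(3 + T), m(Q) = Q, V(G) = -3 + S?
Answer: -487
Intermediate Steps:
V(G) = -8 (V(G) = -3 - 5 = -8)
q(T, M) = 7 (q(T, M) = 8 - (3 + T)/(3 + T) = 8 - 1*1 = 8 - 1 = 7)
h(B, J) = 3 - J - B*J (h(B, J) = 3 - (B*J + J) = 3 - (J + B*J) = 3 + (-J - B*J) = 3 - J - B*J)
113 + V(11)*h(q(5, -1), -9) = 113 - 8*(3 - 1*(-9) - 1*7*(-9)) = 113 - 8*(3 + 9 + 63) = 113 - 8*75 = 113 - 600 = -487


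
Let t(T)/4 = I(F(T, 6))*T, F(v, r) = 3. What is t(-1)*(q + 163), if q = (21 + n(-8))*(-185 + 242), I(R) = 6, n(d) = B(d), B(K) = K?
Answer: -21696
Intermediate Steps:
n(d) = d
q = 741 (q = (21 - 8)*(-185 + 242) = 13*57 = 741)
t(T) = 24*T (t(T) = 4*(6*T) = 24*T)
t(-1)*(q + 163) = (24*(-1))*(741 + 163) = -24*904 = -21696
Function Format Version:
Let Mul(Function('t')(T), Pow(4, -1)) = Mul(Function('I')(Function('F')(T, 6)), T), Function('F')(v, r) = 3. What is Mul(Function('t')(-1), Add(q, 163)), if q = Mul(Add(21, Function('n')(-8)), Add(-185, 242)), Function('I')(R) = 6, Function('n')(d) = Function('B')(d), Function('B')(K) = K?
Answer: -21696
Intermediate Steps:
Function('n')(d) = d
q = 741 (q = Mul(Add(21, -8), Add(-185, 242)) = Mul(13, 57) = 741)
Function('t')(T) = Mul(24, T) (Function('t')(T) = Mul(4, Mul(6, T)) = Mul(24, T))
Mul(Function('t')(-1), Add(q, 163)) = Mul(Mul(24, -1), Add(741, 163)) = Mul(-24, 904) = -21696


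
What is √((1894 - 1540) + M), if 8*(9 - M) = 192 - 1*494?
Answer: √1603/2 ≈ 20.019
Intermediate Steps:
M = 187/4 (M = 9 - (192 - 1*494)/8 = 9 - (192 - 494)/8 = 9 - ⅛*(-302) = 9 + 151/4 = 187/4 ≈ 46.750)
√((1894 - 1540) + M) = √((1894 - 1540) + 187/4) = √(354 + 187/4) = √(1603/4) = √1603/2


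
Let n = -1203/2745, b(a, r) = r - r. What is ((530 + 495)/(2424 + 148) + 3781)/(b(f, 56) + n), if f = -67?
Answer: -8899067655/1031372 ≈ -8628.4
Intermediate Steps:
b(a, r) = 0
n = -401/915 (n = -1203*1/2745 = -401/915 ≈ -0.43825)
((530 + 495)/(2424 + 148) + 3781)/(b(f, 56) + n) = ((530 + 495)/(2424 + 148) + 3781)/(0 - 401/915) = (1025/2572 + 3781)/(-401/915) = (1025*(1/2572) + 3781)*(-915/401) = (1025/2572 + 3781)*(-915/401) = (9725757/2572)*(-915/401) = -8899067655/1031372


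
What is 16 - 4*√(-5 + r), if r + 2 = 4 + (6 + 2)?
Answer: 16 - 4*√5 ≈ 7.0557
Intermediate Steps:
r = 10 (r = -2 + (4 + (6 + 2)) = -2 + (4 + 8) = -2 + 12 = 10)
16 - 4*√(-5 + r) = 16 - 4*√(-5 + 10) = 16 - 4*√5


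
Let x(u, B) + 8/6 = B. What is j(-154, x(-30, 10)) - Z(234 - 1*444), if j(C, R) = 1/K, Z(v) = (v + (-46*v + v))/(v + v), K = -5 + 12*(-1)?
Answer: 373/17 ≈ 21.941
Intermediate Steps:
x(u, B) = -4/3 + B
K = -17 (K = -5 - 12 = -17)
Z(v) = -22 (Z(v) = (v - 45*v)/((2*v)) = (-44*v)*(1/(2*v)) = -22)
j(C, R) = -1/17 (j(C, R) = 1/(-17) = -1/17)
j(-154, x(-30, 10)) - Z(234 - 1*444) = -1/17 - 1*(-22) = -1/17 + 22 = 373/17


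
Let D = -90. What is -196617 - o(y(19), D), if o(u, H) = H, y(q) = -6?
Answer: -196527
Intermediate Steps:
-196617 - o(y(19), D) = -196617 - 1*(-90) = -196617 + 90 = -196527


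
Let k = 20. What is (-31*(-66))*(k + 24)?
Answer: 90024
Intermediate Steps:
(-31*(-66))*(k + 24) = (-31*(-66))*(20 + 24) = 2046*44 = 90024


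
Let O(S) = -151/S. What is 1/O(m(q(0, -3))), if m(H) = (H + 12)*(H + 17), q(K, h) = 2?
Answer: -266/151 ≈ -1.7616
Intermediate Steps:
m(H) = (12 + H)*(17 + H)
1/O(m(q(0, -3))) = 1/(-151/(204 + 2² + 29*2)) = 1/(-151/(204 + 4 + 58)) = 1/(-151/266) = -266/151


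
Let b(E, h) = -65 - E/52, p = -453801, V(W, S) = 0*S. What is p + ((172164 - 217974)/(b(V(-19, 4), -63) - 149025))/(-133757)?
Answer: -904962290867094/1994183113 ≈ -4.5380e+5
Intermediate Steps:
V(W, S) = 0
b(E, h) = -65 - E/52
p + ((172164 - 217974)/(b(V(-19, 4), -63) - 149025))/(-133757) = -453801 + ((172164 - 217974)/((-65 - 1/52*0) - 149025))/(-133757) = -453801 - 45810/((-65 + 0) - 149025)*(-1/133757) = -453801 - 45810/(-65 - 149025)*(-1/133757) = -453801 - 45810/(-149090)*(-1/133757) = -453801 - 45810*(-1/149090)*(-1/133757) = -453801 + (4581/14909)*(-1/133757) = -453801 - 4581/1994183113 = -904962290867094/1994183113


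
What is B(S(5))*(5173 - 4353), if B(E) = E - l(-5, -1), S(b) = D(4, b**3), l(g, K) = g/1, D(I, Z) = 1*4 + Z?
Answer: 109880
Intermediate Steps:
D(I, Z) = 4 + Z
l(g, K) = g (l(g, K) = g*1 = g)
S(b) = 4 + b**3
B(E) = 5 + E (B(E) = E - 1*(-5) = E + 5 = 5 + E)
B(S(5))*(5173 - 4353) = (5 + (4 + 5**3))*(5173 - 4353) = (5 + (4 + 125))*820 = (5 + 129)*820 = 134*820 = 109880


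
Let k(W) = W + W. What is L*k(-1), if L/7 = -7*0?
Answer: 0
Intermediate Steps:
L = 0 (L = 7*(-7*0) = 7*0 = 0)
k(W) = 2*W
L*k(-1) = 0*(2*(-1)) = 0*(-2) = 0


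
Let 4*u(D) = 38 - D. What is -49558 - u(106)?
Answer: -49541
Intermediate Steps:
u(D) = 19/2 - D/4 (u(D) = (38 - D)/4 = 19/2 - D/4)
-49558 - u(106) = -49558 - (19/2 - ¼*106) = -49558 - (19/2 - 53/2) = -49558 - 1*(-17) = -49558 + 17 = -49541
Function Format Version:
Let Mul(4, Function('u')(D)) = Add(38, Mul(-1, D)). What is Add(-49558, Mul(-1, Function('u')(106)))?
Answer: -49541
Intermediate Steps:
Function('u')(D) = Add(Rational(19, 2), Mul(Rational(-1, 4), D)) (Function('u')(D) = Mul(Rational(1, 4), Add(38, Mul(-1, D))) = Add(Rational(19, 2), Mul(Rational(-1, 4), D)))
Add(-49558, Mul(-1, Function('u')(106))) = Add(-49558, Mul(-1, Add(Rational(19, 2), Mul(Rational(-1, 4), 106)))) = Add(-49558, Mul(-1, Add(Rational(19, 2), Rational(-53, 2)))) = Add(-49558, Mul(-1, -17)) = Add(-49558, 17) = -49541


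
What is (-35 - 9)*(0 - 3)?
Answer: 132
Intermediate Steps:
(-35 - 9)*(0 - 3) = -44*(-3) = 132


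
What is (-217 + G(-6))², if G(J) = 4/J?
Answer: 426409/9 ≈ 47379.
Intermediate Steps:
(-217 + G(-6))² = (-217 + 4/(-6))² = (-217 + 4*(-⅙))² = (-217 - ⅔)² = (-653/3)² = 426409/9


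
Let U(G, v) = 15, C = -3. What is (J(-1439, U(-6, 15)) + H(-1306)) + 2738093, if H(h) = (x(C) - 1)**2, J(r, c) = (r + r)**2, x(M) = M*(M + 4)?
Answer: 11020993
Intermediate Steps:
x(M) = M*(4 + M)
J(r, c) = 4*r**2 (J(r, c) = (2*r)**2 = 4*r**2)
H(h) = 16 (H(h) = (-3*(4 - 3) - 1)**2 = (-3*1 - 1)**2 = (-3 - 1)**2 = (-4)**2 = 16)
(J(-1439, U(-6, 15)) + H(-1306)) + 2738093 = (4*(-1439)**2 + 16) + 2738093 = (4*2070721 + 16) + 2738093 = (8282884 + 16) + 2738093 = 8282900 + 2738093 = 11020993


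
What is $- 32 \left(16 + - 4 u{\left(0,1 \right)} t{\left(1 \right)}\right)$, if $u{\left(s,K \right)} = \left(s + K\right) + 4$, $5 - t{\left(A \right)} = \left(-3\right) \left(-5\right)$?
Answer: $-6912$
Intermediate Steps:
$t{\left(A \right)} = -10$ ($t{\left(A \right)} = 5 - \left(-3\right) \left(-5\right) = 5 - 15 = -10$)
$u{\left(s,K \right)} = 4 + K + s$ ($u{\left(s,K \right)} = \left(K + s\right) + 4 = 4 + K + s$)
$- 32 \left(16 + - 4 u{\left(0,1 \right)} t{\left(1 \right)}\right) = - 32 \left(16 + - 4 \left(4 + 1 + 0\right) \left(-10\right)\right) = - 32 \left(16 + \left(-4\right) 5 \left(-10\right)\right) = - 32 \left(16 - -200\right) = - 32 \left(16 + 200\right) = \left(-32\right) 216 = -6912$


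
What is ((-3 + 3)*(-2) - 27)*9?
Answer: -243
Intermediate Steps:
((-3 + 3)*(-2) - 27)*9 = (0*(-2) - 27)*9 = (0 - 27)*9 = -27*9 = -243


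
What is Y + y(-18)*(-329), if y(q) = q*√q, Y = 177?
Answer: 177 + 17766*I*√2 ≈ 177.0 + 25125.0*I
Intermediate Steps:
y(q) = q^(3/2)
Y + y(-18)*(-329) = 177 + (-18)^(3/2)*(-329) = 177 - 54*I*√2*(-329) = 177 + 17766*I*√2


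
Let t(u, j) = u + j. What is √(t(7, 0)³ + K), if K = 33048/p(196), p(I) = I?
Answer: √25069/7 ≈ 22.619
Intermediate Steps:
t(u, j) = j + u
K = 8262/49 (K = 33048/196 = 33048*(1/196) = 8262/49 ≈ 168.61)
√(t(7, 0)³ + K) = √((0 + 7)³ + 8262/49) = √(7³ + 8262/49) = √(343 + 8262/49) = √(25069/49) = √25069/7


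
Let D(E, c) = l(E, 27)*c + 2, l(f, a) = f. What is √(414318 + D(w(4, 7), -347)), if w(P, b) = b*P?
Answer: 6*√11239 ≈ 636.08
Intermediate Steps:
w(P, b) = P*b
D(E, c) = 2 + E*c (D(E, c) = E*c + 2 = 2 + E*c)
√(414318 + D(w(4, 7), -347)) = √(414318 + (2 + (4*7)*(-347))) = √(414318 + (2 + 28*(-347))) = √(414318 + (2 - 9716)) = √(414318 - 9714) = √404604 = 6*√11239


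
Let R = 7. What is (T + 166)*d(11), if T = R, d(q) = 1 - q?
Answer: -1730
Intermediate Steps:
T = 7
(T + 166)*d(11) = (7 + 166)*(1 - 1*11) = 173*(1 - 11) = 173*(-10) = -1730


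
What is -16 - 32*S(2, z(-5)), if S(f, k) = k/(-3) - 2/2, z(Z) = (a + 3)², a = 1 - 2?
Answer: 176/3 ≈ 58.667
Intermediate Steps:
a = -1
z(Z) = 4 (z(Z) = (-1 + 3)² = 2² = 4)
S(f, k) = -1 - k/3 (S(f, k) = k*(-⅓) - 2*½ = -k/3 - 1 = -1 - k/3)
-16 - 32*S(2, z(-5)) = -16 - 32*(-1 - ⅓*4) = -16 - 32*(-1 - 4/3) = -16 - 32*(-7/3) = -16 + 224/3 = 176/3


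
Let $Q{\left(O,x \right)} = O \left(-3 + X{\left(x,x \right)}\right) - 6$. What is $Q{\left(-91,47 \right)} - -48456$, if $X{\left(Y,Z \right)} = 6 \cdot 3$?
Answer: $47085$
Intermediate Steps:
$X{\left(Y,Z \right)} = 18$
$Q{\left(O,x \right)} = -6 + 15 O$ ($Q{\left(O,x \right)} = O \left(-3 + 18\right) - 6 = O 15 - 6 = 15 O - 6 = -6 + 15 O$)
$Q{\left(-91,47 \right)} - -48456 = \left(-6 + 15 \left(-91\right)\right) - -48456 = \left(-6 - 1365\right) + 48456 = -1371 + 48456 = 47085$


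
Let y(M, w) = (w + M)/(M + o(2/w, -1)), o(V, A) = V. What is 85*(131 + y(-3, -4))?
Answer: 11305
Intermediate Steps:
y(M, w) = (M + w)/(M + 2/w) (y(M, w) = (w + M)/(M + 2/w) = (M + w)/(M + 2/w))
85*(131 + y(-3, -4)) = 85*(131 - 4*(-3 - 4)/(2 - 3*(-4))) = 85*(131 - 4*(-7)/(2 + 12)) = 85*(131 - 4*(-7)/14) = 85*(131 - 4*1/14*(-7)) = 85*(131 + 2) = 85*133 = 11305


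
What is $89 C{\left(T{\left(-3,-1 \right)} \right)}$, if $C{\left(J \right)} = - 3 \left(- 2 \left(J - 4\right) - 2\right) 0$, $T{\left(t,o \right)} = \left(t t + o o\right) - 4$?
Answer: $0$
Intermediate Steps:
$T{\left(t,o \right)} = -4 + o^{2} + t^{2}$ ($T{\left(t,o \right)} = \left(t^{2} + o^{2}\right) - 4 = \left(o^{2} + t^{2}\right) - 4 = -4 + o^{2} + t^{2}$)
$C{\left(J \right)} = 0$ ($C{\left(J \right)} = - 3 \left(- 2 \left(-4 + J\right) - 2\right) 0 = - 3 \left(\left(8 - 2 J\right) - 2\right) 0 = - 3 \left(6 - 2 J\right) 0 = \left(-18 + 6 J\right) 0 = 0$)
$89 C{\left(T{\left(-3,-1 \right)} \right)} = 89 \cdot 0 = 0$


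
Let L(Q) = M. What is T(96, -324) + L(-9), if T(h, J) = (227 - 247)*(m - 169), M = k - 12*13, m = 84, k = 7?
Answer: 1551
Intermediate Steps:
M = -149 (M = 7 - 12*13 = 7 - 156 = -149)
L(Q) = -149
T(h, J) = 1700 (T(h, J) = (227 - 247)*(84 - 169) = -20*(-85) = 1700)
T(96, -324) + L(-9) = 1700 - 149 = 1551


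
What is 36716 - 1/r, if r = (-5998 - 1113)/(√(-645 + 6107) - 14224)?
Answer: 261073252/7111 + √5462/7111 ≈ 36714.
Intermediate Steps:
r = -7111/(-14224 + √5462) (r = -7111/(√5462 - 14224) = -7111/(-14224 + √5462) ≈ 0.50254)
36716 - 1/r = 36716 - 1/(50573432/101158357 + 7111*√5462/202316714)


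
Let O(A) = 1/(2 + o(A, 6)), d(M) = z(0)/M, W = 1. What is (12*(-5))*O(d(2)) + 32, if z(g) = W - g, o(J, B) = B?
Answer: 49/2 ≈ 24.500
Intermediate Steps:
z(g) = 1 - g
d(M) = 1/M (d(M) = (1 - 1*0)/M = (1 + 0)/M = 1/M)
O(A) = ⅛ (O(A) = 1/(2 + 6) = 1/8 = ⅛)
(12*(-5))*O(d(2)) + 32 = (12*(-5))*(⅛) + 32 = -60*⅛ + 32 = -15/2 + 32 = 49/2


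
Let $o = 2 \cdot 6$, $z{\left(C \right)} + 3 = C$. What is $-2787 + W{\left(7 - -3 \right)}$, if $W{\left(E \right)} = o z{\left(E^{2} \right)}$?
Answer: $-1623$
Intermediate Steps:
$z{\left(C \right)} = -3 + C$
$o = 12$
$W{\left(E \right)} = -36 + 12 E^{2}$ ($W{\left(E \right)} = 12 \left(-3 + E^{2}\right) = -36 + 12 E^{2}$)
$-2787 + W{\left(7 - -3 \right)} = -2787 - \left(36 - 12 \left(7 - -3\right)^{2}\right) = -2787 - \left(36 - 12 \left(7 + 3\right)^{2}\right) = -2787 - \left(36 - 12 \cdot 10^{2}\right) = -2787 + \left(-36 + 12 \cdot 100\right) = -2787 + \left(-36 + 1200\right) = -2787 + 1164 = -1623$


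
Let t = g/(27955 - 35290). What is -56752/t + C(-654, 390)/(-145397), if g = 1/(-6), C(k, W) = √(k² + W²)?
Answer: -2497655520 - 6*√16106/145397 ≈ -2.4977e+9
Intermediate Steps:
C(k, W) = √(W² + k²)
g = -⅙ (g = 1*(-⅙) = -⅙ ≈ -0.16667)
t = 1/44010 (t = -⅙/(27955 - 35290) = -⅙/(-7335) = -1/7335*(-⅙) = 1/44010 ≈ 2.2722e-5)
-56752/t + C(-654, 390)/(-145397) = -56752/1/44010 + √(390² + (-654)²)/(-145397) = -56752*44010 + √(152100 + 427716)*(-1/145397) = -2497655520 + √579816*(-1/145397) = -2497655520 + (6*√16106)*(-1/145397) = -2497655520 - 6*√16106/145397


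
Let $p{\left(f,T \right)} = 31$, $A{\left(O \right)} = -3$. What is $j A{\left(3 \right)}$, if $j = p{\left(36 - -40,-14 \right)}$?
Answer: $-93$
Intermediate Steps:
$j = 31$
$j A{\left(3 \right)} = 31 \left(-3\right) = -93$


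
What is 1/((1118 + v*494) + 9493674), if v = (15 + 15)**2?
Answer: 1/9939392 ≈ 1.0061e-7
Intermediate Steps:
v = 900 (v = 30**2 = 900)
1/((1118 + v*494) + 9493674) = 1/((1118 + 900*494) + 9493674) = 1/((1118 + 444600) + 9493674) = 1/(445718 + 9493674) = 1/9939392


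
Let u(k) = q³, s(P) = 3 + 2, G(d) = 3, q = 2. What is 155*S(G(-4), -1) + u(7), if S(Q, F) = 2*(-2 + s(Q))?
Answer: 938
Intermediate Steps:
s(P) = 5
u(k) = 8 (u(k) = 2³ = 8)
S(Q, F) = 6 (S(Q, F) = 2*(-2 + 5) = 2*3 = 6)
155*S(G(-4), -1) + u(7) = 155*6 + 8 = 930 + 8 = 938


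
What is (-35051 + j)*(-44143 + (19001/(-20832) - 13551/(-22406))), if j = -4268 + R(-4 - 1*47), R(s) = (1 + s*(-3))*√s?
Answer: 57867483311866955/33340128 - 113324250744265*I*√51/16670064 ≈ 1.7357e+9 - 4.8548e+7*I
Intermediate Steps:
R(s) = √s*(1 - 3*s) (R(s) = (1 - 3*s)*√s = √s*(1 - 3*s))
j = -4268 + 154*I*√51 (j = -4268 + √(-4 - 1*47)*(1 - 3*(-4 - 1*47)) = -4268 + √(-4 - 47)*(1 - 3*(-4 - 47)) = -4268 + √(-51)*(1 - 3*(-51)) = -4268 + (I*√51)*(1 + 153) = -4268 + (I*√51)*154 = -4268 + 154*I*√51 ≈ -4268.0 + 1099.8*I)
(-35051 + j)*(-44143 + (19001/(-20832) - 13551/(-22406))) = (-35051 + (-4268 + 154*I*√51))*(-44143 + (19001/(-20832) - 13551/(-22406))) = (-39319 + 154*I*√51)*(-44143 + (19001*(-1/20832) - 13551*(-1/22406))) = (-39319 + 154*I*√51)*(-44143 + (-19001/20832 + 13551/22406)) = (-39319 + 154*I*√51)*(-44143 - 71720987/233380896) = (-39319 + 154*I*√51)*(-10302204613115/233380896) = 57867483311866955/33340128 - 113324250744265*I*√51/16670064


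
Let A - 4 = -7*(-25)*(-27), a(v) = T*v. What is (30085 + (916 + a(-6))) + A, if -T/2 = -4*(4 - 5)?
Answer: 26328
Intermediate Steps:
T = -8 (T = -(-8)*(4 - 5) = -(-8)*(-1) = -2*4 = -8)
a(v) = -8*v
A = -4721 (A = 4 - 7*(-25)*(-27) = 4 + 175*(-27) = 4 - 4725 = -4721)
(30085 + (916 + a(-6))) + A = (30085 + (916 - 8*(-6))) - 4721 = (30085 + (916 + 48)) - 4721 = (30085 + 964) - 4721 = 31049 - 4721 = 26328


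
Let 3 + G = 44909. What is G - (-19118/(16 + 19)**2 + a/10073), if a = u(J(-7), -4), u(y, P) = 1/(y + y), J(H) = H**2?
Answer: 1108613589303/24678850 ≈ 44922.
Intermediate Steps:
u(y, P) = 1/(2*y)
G = 44906 (G = -3 + 44909 = 44906)
a = 1/98 (a = 1/(2*((-7)**2)) = (1/2)/49 = (1/2)*(1/49) = 1/98 ≈ 0.010204)
G - (-19118/(16 + 19)**2 + a/10073) = 44906 - (-19118/(16 + 19)**2 + (1/98)/10073) = 44906 - (-19118/(35**2) + (1/98)*(1/10073)) = 44906 - (-19118/1225 + 1/987154) = 44906 - 1*(-385151203/24678850) = 44906 + 385151203/24678850 = 1108613589303/24678850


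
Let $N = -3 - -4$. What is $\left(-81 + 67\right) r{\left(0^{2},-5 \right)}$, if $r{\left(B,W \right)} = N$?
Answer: $-14$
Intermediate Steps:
$N = 1$ ($N = -3 + 4 = 1$)
$r{\left(B,W \right)} = 1$
$\left(-81 + 67\right) r{\left(0^{2},-5 \right)} = \left(-81 + 67\right) 1 = \left(-14\right) 1 = -14$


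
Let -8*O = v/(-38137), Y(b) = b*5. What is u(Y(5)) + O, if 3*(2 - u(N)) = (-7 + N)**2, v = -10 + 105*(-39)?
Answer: -32344281/305096 ≈ -106.01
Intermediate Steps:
v = -4105 (v = -10 - 4095 = -4105)
Y(b) = 5*b
O = -4105/305096 (O = -(-4105)/(8*(-38137)) = -(-4105)*(-1)/(8*38137) = -1/8*4105/38137 = -4105/305096 ≈ -0.013455)
u(N) = 2 - (-7 + N)**2/3
u(Y(5)) + O = (2 - (-7 + 5*5)**2/3) - 4105/305096 = (2 - (-7 + 25)**2/3) - 4105/305096 = (2 - 1/3*18**2) - 4105/305096 = (2 - 1/3*324) - 4105/305096 = (2 - 108) - 4105/305096 = -106 - 4105/305096 = -32344281/305096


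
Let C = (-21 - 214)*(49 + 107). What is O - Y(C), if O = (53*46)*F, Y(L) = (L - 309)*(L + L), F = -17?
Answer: -2710608526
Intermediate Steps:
C = -36660 (C = -235*156 = -36660)
Y(L) = 2*L*(-309 + L) (Y(L) = (-309 + L)*(2*L) = 2*L*(-309 + L))
O = -41446 (O = (53*46)*(-17) = 2438*(-17) = -41446)
O - Y(C) = -41446 - 2*(-36660)*(-309 - 36660) = -41446 - 2*(-36660)*(-36969) = -41446 - 1*2710567080 = -41446 - 2710567080 = -2710608526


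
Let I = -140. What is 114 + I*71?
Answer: -9826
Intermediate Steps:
114 + I*71 = 114 - 140*71 = 114 - 9940 = -9826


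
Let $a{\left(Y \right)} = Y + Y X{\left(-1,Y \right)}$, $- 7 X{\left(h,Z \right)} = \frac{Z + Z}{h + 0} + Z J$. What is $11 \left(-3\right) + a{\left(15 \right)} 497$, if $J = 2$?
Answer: $7422$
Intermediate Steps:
$X{\left(h,Z \right)} = - \frac{2 Z}{7} - \frac{2 Z}{7 h}$ ($X{\left(h,Z \right)} = - \frac{\frac{Z + Z}{h + 0} + Z 2}{7} = - \frac{\frac{2 Z}{h} + 2 Z}{7} = - \frac{2 Z + \frac{2 Z}{h}}{7} = - \frac{2 Z}{7} - \frac{2 Z}{7 h}$)
$a{\left(Y \right)} = Y$ ($a{\left(Y \right)} = Y + Y \left(- \frac{2 Y \left(1 - 1\right)}{7 \left(-1\right)}\right) = Y + Y \left(\left(- \frac{2}{7}\right) Y \left(-1\right) 0\right) = Y + Y 0 = Y + 0 = Y$)
$11 \left(-3\right) + a{\left(15 \right)} 497 = 11 \left(-3\right) + 15 \cdot 497 = -33 + 7455 = 7422$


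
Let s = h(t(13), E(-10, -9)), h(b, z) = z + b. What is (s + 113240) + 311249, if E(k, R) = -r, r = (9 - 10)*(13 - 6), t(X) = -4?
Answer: 424492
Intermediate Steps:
r = -7 (r = -1*7 = -7)
E(k, R) = 7 (E(k, R) = -1*(-7) = 7)
h(b, z) = b + z
s = 3 (s = -4 + 7 = 3)
(s + 113240) + 311249 = (3 + 113240) + 311249 = 113243 + 311249 = 424492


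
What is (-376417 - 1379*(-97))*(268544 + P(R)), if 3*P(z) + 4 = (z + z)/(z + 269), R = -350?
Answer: -15834767251472/243 ≈ -6.5164e+10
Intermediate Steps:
P(z) = -4/3 + 2*z/(3*(269 + z)) (P(z) = -4/3 + ((z + z)/(z + 269))/3 = -4/3 + ((2*z)/(269 + z))/3 = -4/3 + (2*z/(269 + z))/3 = -4/3 + 2*z/(3*(269 + z)))
(-376417 - 1379*(-97))*(268544 + P(R)) = (-376417 - 1379*(-97))*(268544 + 2*(-538 - 1*(-350))/(3*(269 - 350))) = (-376417 + 133763)*(268544 + (2/3)*(-538 + 350)/(-81)) = -242654*(268544 + (2/3)*(-1/81)*(-188)) = -242654*(268544 + 376/243) = -242654*65256568/243 = -15834767251472/243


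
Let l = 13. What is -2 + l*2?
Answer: 24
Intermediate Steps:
-2 + l*2 = -2 + 13*2 = -2 + 26 = 24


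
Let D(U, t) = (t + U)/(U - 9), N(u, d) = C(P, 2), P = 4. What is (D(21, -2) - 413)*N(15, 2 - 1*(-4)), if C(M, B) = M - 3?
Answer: -4937/12 ≈ -411.42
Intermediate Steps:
C(M, B) = -3 + M
N(u, d) = 1 (N(u, d) = -3 + 4 = 1)
D(U, t) = (U + t)/(-9 + U)
(D(21, -2) - 413)*N(15, 2 - 1*(-4)) = ((21 - 2)/(-9 + 21) - 413)*1 = (19/12 - 413)*1 = -4937/12*1 = -4937/12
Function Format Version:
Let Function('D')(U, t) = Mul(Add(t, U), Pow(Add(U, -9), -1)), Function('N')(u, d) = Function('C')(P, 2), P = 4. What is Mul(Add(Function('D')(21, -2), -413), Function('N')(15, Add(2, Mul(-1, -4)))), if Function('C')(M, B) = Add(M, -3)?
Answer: Rational(-4937, 12) ≈ -411.42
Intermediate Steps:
Function('C')(M, B) = Add(-3, M)
Function('N')(u, d) = 1 (Function('N')(u, d) = Add(-3, 4) = 1)
Function('D')(U, t) = Mul(Pow(Add(-9, U), -1), Add(U, t)) (Function('D')(U, t) = Mul(Add(U, t), Pow(Add(-9, U), -1)) = Mul(Pow(Add(-9, U), -1), Add(U, t)))
Mul(Add(Function('D')(21, -2), -413), Function('N')(15, Add(2, Mul(-1, -4)))) = Mul(Add(Mul(Pow(Add(-9, 21), -1), Add(21, -2)), -413), 1) = Mul(Add(Mul(Pow(12, -1), 19), -413), 1) = Mul(Add(Mul(Rational(1, 12), 19), -413), 1) = Mul(Add(Rational(19, 12), -413), 1) = Mul(Rational(-4937, 12), 1) = Rational(-4937, 12)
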